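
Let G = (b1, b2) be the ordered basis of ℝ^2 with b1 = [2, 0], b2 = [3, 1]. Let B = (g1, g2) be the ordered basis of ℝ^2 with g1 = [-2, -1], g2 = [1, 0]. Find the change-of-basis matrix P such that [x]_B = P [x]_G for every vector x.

Column j of P is [bj]_B, since P maps G-coordinates to B-coordinates.
Expressing b1 in B: b1 = 0·g1 + 2g2, so column 1 of P is [0, 2].
Doing the same for each bj gives P = [[0, -1], [2, 1]].

[[0, -1], [2, 1]]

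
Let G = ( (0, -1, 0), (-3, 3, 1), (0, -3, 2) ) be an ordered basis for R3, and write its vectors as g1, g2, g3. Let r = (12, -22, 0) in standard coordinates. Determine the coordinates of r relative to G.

We seek scalars with c_1 g1 + ... + c_3 g3 = r; equivalently solve M c = r where the columns of M are g1, ..., g3.
Gaussian elimination on [M | r] yields c = (4, -4, 2).
Check: 4g1 - 4g2 + 2g3 = (12, -22, 0).

(4, -4, 2)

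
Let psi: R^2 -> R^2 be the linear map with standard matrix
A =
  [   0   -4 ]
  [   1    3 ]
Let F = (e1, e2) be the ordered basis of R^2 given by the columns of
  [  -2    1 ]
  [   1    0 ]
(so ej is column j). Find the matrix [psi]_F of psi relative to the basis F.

[[1, 1], [-2, 2]]

The j-th column of [psi]_F is [psi(ej)]_F.
psi(e1) = A e1 = <-4, 1> = e1 - 2e2, so column 1 is <1, -2>.
Repeating for e2 and assembling the columns gives [[1, 1], [-2, 2]].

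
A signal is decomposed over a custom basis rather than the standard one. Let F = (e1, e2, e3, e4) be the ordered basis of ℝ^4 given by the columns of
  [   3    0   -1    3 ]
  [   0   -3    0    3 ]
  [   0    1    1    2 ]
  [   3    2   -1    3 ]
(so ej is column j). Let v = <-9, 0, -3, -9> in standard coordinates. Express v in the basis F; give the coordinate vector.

Write v = c_1 e1 + ... + c_4 e4 and solve for the c_i.
Row-reducing the augmented matrix [M | v] gives c = (-4, 0, -3, 0).
Check: -4e1 + 0·e2 - 3e3 + 0·e4 = <-9, 0, -3, -9>.

<-4, 0, -3, 0>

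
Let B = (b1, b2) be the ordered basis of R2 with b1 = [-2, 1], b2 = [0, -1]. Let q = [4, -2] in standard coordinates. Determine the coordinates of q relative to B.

[-2, 0]

Write q = c_1 b1 + c_2 b2 and solve for the c_i.
System: -2c_1 + 0c_2 = 4, c_1 - c_2 = -2; solving gives c_1 = -2, c_2 = 0.
Check: -2b1 + 0·b2 = [4, -2].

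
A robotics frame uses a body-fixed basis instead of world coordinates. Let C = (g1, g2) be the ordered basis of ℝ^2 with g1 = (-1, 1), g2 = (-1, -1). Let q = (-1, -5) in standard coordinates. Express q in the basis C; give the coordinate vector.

We seek scalars with c_1 g1 + c_2 g2 = q; equivalently solve M c = q where the columns of M are g1, g2.
System: -c_1 - c_2 = -1, c_1 - c_2 = -5; solving gives c_1 = -2, c_2 = 3.
Check: -2g1 + 3g2 = (-1, -5).

(-2, 3)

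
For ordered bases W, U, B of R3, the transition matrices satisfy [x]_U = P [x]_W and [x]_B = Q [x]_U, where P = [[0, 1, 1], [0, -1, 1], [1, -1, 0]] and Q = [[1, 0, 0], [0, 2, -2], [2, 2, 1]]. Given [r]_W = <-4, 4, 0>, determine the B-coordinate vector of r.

First [r]_U = P [r]_W = <4, -4, -8>.
Then [r]_B = Q [r]_U = <4, 8, -8>.

<4, 8, -8>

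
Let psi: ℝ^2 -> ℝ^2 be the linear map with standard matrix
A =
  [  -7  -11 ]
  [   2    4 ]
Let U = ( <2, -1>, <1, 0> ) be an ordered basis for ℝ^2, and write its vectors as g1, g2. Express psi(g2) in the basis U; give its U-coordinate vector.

<-2, -3>

Column 2 of [psi]_U is the U-coordinate vector of psi(g2).
In standard coordinates psi(g2) = A g2 = <-7, 2>.
Converting to U: <-7, 2> = -2g1 - 3g2, so the coordinate vector is <-2, -3>.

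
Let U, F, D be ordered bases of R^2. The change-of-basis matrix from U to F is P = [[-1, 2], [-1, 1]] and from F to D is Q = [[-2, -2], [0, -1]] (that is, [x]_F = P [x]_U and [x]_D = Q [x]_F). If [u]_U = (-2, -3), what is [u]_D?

(10, 1)

Composing the changes, [u]_D = Q P [u]_U.
Q P = [[4, -6], [1, -1]]; applying this to (-2, -3) gives (10, 1).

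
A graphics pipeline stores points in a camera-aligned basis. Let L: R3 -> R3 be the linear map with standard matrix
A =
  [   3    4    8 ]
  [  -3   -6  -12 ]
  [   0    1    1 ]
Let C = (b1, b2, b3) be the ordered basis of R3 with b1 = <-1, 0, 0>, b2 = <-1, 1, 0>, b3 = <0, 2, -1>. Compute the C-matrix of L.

Let P have columns b1, ..., b3. Then [L]_C = P^(-1) A P.
Here det P = 1, so P^(-1) is integer; computing A P first and then P^(-1)(A P) gives [[0, 0, -2], [3, -1, 2], [0, -1, -1]].

[[0, 0, -2], [3, -1, 2], [0, -1, -1]]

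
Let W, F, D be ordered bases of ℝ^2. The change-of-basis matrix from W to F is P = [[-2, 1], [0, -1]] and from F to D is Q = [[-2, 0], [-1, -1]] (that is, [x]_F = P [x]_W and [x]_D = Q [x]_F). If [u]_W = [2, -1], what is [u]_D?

Composing the changes, [u]_D = Q P [u]_W.
Q P = [[4, -2], [2, 0]]; applying this to [2, -1] gives [10, 4].

[10, 4]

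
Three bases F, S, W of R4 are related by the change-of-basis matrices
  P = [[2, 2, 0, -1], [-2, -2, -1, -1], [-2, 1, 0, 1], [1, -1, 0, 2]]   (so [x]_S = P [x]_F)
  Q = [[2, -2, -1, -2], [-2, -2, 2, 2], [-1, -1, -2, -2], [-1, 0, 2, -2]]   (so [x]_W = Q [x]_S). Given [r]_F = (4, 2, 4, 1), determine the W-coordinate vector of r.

Composing the changes, [r]_W = Q P [r]_F.
Q P = [[8, 9, 2, -5], [-2, 0, 2, 10], [2, 0, 1, -4], [-8, 2, 0, -1]]; applying this to (4, 2, 4, 1) gives (53, 10, 8, -29).

(53, 10, 8, -29)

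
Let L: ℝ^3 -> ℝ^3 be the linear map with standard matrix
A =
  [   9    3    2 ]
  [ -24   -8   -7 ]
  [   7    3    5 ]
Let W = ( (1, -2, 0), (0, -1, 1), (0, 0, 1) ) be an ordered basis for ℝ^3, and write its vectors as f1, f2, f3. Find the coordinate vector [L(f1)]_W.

Column 1 of [L]_W is the W-coordinate vector of L(f1).
In standard coordinates L(f1) = A f1 = (3, -8, 1).
Converting to W: (3, -8, 1) = 3f1 + 2f2 - f3, so the coordinate vector is (3, 2, -1).

(3, 2, -1)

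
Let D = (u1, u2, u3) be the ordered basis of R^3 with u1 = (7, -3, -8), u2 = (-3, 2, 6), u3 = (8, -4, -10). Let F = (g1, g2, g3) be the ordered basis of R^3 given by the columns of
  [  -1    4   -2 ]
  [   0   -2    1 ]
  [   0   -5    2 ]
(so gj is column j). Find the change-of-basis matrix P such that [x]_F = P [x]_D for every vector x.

[[-1, -1, 0], [2, -2, 2], [1, -2, 0]]

Take x = uj: its D-coordinates are the j-th standard unit vector, so P e_j — column j of P — equals [uj]_F.
u1 = -g1 + 2g2 + g3, giving column 1 = (-1, 2, 1); repeating for each j gives P = [[-1, -1, 0], [2, -2, 2], [1, -2, 0]].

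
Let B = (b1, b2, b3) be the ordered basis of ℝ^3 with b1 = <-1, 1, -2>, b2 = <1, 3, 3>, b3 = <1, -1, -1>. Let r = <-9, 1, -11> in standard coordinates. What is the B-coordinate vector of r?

<4, -2, -3>

Write r = c_1 b1 + ... + c_3 b3 and solve for the c_i.
Row-reducing the augmented matrix [M | r] gives c = (4, -2, -3).
Check: 4b1 - 2b2 - 3b3 = <-9, 1, -11>.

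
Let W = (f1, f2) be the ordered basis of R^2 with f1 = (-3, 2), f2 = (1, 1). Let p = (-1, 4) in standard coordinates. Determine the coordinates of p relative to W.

We seek scalars with c_1 f1 + c_2 f2 = p; equivalently solve M c = p where the columns of M are f1, f2.
System: -3c_1 + c_2 = -1, 2c_1 + c_2 = 4; solving gives c_1 = 1, c_2 = 2.
Check: f1 + 2f2 = (-1, 4).

(1, 2)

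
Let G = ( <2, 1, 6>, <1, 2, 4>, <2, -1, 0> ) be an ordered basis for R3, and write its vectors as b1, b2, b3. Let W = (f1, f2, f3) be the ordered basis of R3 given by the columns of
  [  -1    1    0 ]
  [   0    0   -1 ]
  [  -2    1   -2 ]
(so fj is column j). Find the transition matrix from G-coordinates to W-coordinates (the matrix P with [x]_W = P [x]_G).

[[-2, 1, 0], [0, 2, 2], [-1, -2, 1]]

Take x = bj: its G-coordinates are the j-th standard unit vector, so P e_j — column j of P — equals [bj]_W.
b1 = -2f1 + 0·f2 - f3, giving column 1 = <-2, 0, -1>; repeating for each j gives P = [[-2, 1, 0], [0, 2, 2], [-1, -2, 1]].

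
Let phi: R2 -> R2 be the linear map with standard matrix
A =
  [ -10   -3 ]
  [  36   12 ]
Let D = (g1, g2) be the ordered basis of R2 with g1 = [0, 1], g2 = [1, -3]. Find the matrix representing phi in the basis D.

[[3, -3], [-3, -1]]

With P the matrix whose columns are g1, g2, [phi]_D = P^(-1) A P.
Column by column: phi(g1) = A g1 = [-3, 12]; its D-coordinates [3, -3] give column 1.
Continuing for each basis vector yields [phi]_D = [[3, -3], [-3, -1]].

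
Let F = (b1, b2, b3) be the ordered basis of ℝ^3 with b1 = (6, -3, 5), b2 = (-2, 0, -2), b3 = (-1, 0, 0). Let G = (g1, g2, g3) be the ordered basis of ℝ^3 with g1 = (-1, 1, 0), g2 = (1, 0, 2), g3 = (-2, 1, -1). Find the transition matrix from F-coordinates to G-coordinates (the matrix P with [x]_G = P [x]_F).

[[-2, -2, -2], [2, 0, 1], [-1, 2, 2]]

Column j of P is [bj]_G, since P maps F-coordinates to G-coordinates.
Expressing b1 in G: b1 = -2g1 + 2g2 - g3, so column 1 of P is (-2, 2, -1).
Doing the same for each bj gives P = [[-2, -2, -2], [2, 0, 1], [-1, 2, 2]].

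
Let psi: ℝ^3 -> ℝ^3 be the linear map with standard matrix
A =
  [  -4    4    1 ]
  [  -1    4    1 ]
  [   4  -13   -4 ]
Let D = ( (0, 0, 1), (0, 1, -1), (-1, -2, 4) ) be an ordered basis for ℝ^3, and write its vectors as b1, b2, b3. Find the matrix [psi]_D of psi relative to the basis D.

[[-1, 0, 3], [-1, -3, -3], [-1, -3, 0]]

With P the matrix whose columns are b1, ..., b3, [psi]_D = P^(-1) A P.
Column by column: psi(b1) = A b1 = (1, 1, -4); its D-coordinates (-1, -1, -1) give column 1.
Continuing for each basis vector yields [psi]_D = [[-1, 0, 3], [-1, -3, -3], [-1, -3, 0]].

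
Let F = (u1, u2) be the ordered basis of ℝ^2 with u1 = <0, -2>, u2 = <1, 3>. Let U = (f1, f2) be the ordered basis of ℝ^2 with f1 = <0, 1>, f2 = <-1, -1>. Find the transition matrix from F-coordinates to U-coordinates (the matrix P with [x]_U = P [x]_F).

[[-2, 2], [0, -1]]

Column j of P is [uj]_U, since P maps F-coordinates to U-coordinates.
Expressing u1 in U: u1 = -2f1 + 0·f2, so column 1 of P is <-2, 0>.
Doing the same for each uj gives P = [[-2, 2], [0, -1]].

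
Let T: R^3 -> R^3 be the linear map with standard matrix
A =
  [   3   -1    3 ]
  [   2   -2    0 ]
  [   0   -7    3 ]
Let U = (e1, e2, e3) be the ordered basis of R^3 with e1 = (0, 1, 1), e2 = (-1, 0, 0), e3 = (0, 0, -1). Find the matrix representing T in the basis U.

[[-2, -2, 0], [-2, 3, 3], [2, -2, 3]]

The j-th column of [T]_U is [T(ej)]_U.
T(e1) = A e1 = (2, -2, -4) = -2e1 - 2e2 + 2e3, so column 1 is (-2, -2, 2).
Repeating for e2, e3 and assembling the columns gives [[-2, -2, 0], [-2, 3, 3], [2, -2, 3]].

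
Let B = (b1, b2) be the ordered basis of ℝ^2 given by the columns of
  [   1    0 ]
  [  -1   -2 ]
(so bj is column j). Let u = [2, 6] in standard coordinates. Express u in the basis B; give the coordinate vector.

We seek scalars with c_1 b1 + c_2 b2 = u; equivalently solve M c = u where the columns of M are b1, b2.
System: c_1 + 0c_2 = 2, -c_1 - 2c_2 = 6; solving gives c_1 = 2, c_2 = -4.
Check: 2b1 - 4b2 = [2, 6].

[2, -4]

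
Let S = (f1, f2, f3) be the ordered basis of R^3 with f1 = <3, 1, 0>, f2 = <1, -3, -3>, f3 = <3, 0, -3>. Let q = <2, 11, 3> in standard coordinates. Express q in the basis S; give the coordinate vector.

[q]_S is the unique c with M c = q, where M has columns f1, ..., f3.
Solving this 3x3 system gives c = (-1, -4, 3).
Check: -f1 - 4f2 + 3f3 = <2, 11, 3>.

<-1, -4, 3>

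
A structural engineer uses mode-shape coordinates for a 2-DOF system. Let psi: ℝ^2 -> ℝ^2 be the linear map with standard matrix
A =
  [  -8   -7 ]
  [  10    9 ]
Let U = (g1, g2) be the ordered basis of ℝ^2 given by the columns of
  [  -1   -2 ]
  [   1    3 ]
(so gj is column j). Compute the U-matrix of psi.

Let P have columns g1, g2. Then [psi]_U = P^(-1) A P.
Here det P = -1, so P^(-1) is integer; computing A P first and then P^(-1)(A P) gives [[-1, 1], [0, 2]].

[[-1, 1], [0, 2]]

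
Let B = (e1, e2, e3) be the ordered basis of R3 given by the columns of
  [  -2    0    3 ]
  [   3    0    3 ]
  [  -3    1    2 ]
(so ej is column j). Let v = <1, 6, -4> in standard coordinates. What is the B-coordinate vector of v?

<1, -3, 1>

Write v = c_1 e1 + ... + c_3 e3 and solve for the c_i.
Gaussian elimination on [M | v] yields c = (1, -3, 1).
Check: e1 - 3e2 + e3 = <1, 6, -4>.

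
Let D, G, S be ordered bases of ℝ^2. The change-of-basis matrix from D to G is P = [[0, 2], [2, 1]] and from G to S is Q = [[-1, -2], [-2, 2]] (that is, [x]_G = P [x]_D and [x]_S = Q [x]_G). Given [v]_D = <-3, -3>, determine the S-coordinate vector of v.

Apply P to get G-coordinates <-6, -9>, then Q to get S-coordinates.
The result is [v]_S = <24, -6>.

<24, -6>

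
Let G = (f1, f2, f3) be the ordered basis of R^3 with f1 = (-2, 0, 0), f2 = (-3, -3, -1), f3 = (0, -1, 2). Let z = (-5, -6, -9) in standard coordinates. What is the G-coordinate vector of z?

We seek scalars with c_1 f1 + ... + c_3 f3 = z; equivalently solve M c = z where the columns of M are f1, ..., f3.
Solving this 3x3 system gives c = (-2, 3, -3).
Check: -2f1 + 3f2 - 3f3 = (-5, -6, -9).

(-2, 3, -3)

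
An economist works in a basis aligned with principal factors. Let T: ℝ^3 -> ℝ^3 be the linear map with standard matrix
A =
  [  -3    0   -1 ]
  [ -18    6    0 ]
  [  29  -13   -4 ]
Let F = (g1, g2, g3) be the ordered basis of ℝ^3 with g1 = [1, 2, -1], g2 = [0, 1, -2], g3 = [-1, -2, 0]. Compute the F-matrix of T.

[[-3, 1, 3], [-2, 2, 0], [-1, -1, 0]]

Let P have columns g1, ..., g3. Then [T]_F = P^(-1) A P.
Here det P = -1, so P^(-1) is integer; computing A P first and then P^(-1)(A P) gives [[-3, 1, 3], [-2, 2, 0], [-1, -1, 0]].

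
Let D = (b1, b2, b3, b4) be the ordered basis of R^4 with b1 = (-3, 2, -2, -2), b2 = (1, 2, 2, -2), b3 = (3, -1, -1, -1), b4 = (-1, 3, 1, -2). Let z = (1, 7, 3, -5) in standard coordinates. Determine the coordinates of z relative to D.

(-1, -1, 1, 4)

[z]_D is the unique c with M c = z, where M has columns b1, ..., b4.
Gaussian elimination on [M | z] yields c = (-1, -1, 1, 4).
Check: -b1 - b2 + b3 + 4b4 = (1, 7, 3, -5).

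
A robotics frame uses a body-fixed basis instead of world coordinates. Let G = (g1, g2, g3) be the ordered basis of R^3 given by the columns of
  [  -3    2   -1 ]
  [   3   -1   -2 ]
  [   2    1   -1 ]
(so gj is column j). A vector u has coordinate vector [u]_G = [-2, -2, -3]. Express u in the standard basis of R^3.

[5, 2, -3]

The coordinates say u = -2g1 - 2g2 - 3g3; adding the scaled basis vectors gives [5, 2, -3].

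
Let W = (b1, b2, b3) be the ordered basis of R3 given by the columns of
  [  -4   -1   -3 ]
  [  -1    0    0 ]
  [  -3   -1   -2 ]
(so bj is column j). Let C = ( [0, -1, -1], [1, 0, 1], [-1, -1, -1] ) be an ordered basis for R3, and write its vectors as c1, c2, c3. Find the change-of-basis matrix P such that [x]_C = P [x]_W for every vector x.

Take x = bj: its W-coordinates are the j-th standard unit vector, so P e_j — column j of P — equals [bj]_C.
b1 = -c1 - 2c2 + 2c3, giving column 1 = [-1, -2, 2]; repeating for each j gives P = [[-1, 0, -1], [-2, -1, -2], [2, 0, 1]].

[[-1, 0, -1], [-2, -1, -2], [2, 0, 1]]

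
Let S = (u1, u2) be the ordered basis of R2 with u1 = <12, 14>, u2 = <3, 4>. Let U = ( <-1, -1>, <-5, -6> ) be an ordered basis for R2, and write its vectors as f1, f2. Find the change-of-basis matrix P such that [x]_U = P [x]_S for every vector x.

[[-2, 2], [-2, -1]]

Let M have columns uj and N have columns fj. Then for every x, N [x]_U = x = M [x]_S, so P = N^(-1) M.
Since det N = 1, N^(-1) has integer entries; multiplying gives P = [[-2, 2], [-2, -1]].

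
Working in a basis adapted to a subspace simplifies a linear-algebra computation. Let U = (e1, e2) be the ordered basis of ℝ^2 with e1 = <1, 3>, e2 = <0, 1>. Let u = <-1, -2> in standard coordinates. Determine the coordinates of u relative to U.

<-1, 1>

We seek scalars with c_1 e1 + c_2 e2 = u; equivalently solve M c = u where the columns of M are e1, e2.
System: c_1 + 0c_2 = -1, 3c_1 + c_2 = -2; solving gives c_1 = -1, c_2 = 1.
Check: -e1 + e2 = <-1, -2>.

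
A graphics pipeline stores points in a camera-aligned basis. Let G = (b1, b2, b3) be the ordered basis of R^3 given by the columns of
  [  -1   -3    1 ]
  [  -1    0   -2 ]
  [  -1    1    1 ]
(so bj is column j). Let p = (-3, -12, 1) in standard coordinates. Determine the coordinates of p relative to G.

(4, 1, 4)

Write p = c_1 b1 + ... + c_3 b3 and solve for the c_i.
Gaussian elimination on [M | p] yields c = (4, 1, 4).
Check: 4b1 + b2 + 4b3 = (-3, -12, 1).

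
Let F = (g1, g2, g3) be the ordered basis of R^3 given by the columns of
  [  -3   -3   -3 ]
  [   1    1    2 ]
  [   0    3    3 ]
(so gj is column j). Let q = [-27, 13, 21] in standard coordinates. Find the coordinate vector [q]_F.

[2, 3, 4]

Write q = c_1 g1 + ... + c_3 g3 and solve for the c_i.
Solving this 3x3 system gives c = (2, 3, 4).
Check: 2g1 + 3g2 + 4g3 = [-27, 13, 21].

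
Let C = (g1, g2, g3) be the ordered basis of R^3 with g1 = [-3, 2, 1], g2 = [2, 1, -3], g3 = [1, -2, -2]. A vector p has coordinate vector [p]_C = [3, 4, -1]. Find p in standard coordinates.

The coordinates say p = 3g1 + 4g2 - g3; adding the scaled basis vectors gives [-2, 12, -7].

[-2, 12, -7]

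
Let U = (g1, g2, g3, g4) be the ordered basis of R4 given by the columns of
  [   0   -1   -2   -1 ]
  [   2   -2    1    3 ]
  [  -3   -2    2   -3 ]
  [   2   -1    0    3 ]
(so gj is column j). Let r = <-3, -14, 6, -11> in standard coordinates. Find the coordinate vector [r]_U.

[r]_U is the unique c with M c = r, where M has columns g1, ..., g4.
Solving this 4x4 system gives c = (-4, 3, 0, 0).
Check: -4g1 + 3g2 + 0·g3 + 0·g4 = <-3, -14, 6, -11>.

<-4, 3, 0, 0>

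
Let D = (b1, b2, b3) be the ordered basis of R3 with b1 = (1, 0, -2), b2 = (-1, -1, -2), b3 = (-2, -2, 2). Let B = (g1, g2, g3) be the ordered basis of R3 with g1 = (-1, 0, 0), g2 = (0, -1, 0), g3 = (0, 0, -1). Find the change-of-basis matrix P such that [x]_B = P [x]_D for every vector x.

Take x = bj: its D-coordinates are the j-th standard unit vector, so P e_j — column j of P — equals [bj]_B.
b1 = -g1 + 0·g2 + 2g3, giving column 1 = (-1, 0, 2); repeating for each j gives P = [[-1, 1, 2], [0, 1, 2], [2, 2, -2]].

[[-1, 1, 2], [0, 1, 2], [2, 2, -2]]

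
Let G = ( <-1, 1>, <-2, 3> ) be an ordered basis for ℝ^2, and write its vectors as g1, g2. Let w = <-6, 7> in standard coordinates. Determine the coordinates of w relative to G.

Write w = c_1 g1 + c_2 g2 and solve for the c_i.
System: -c_1 - 2c_2 = -6, c_1 + 3c_2 = 7; solving gives c_1 = 4, c_2 = 1.
Check: 4g1 + g2 = <-6, 7>.

<4, 1>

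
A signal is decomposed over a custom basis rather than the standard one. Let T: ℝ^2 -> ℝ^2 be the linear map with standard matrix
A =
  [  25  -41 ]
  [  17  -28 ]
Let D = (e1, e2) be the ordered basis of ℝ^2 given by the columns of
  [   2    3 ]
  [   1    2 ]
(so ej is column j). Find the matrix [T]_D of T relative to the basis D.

The j-th column of [T]_D is [T(ej)]_D.
T(e1) = A e1 = [9, 6] = 0·e1 + 3e2, so column 1 is [0, 3].
Repeating for e2 and assembling the columns gives [[0, 1], [3, -3]].

[[0, 1], [3, -3]]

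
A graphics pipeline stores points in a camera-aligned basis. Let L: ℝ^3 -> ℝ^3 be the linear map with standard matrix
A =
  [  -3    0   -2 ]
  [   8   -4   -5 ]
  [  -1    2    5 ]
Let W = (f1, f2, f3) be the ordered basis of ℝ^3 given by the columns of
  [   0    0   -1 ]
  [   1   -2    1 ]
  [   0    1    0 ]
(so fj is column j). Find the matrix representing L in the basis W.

Let P have columns f1, ..., f3. Then [L]_W = P^(-1) A P.
Here det P = -1, so P^(-1) is integer; computing A P first and then P^(-1)(A P) gives [[0, 3, -3], [2, 1, 3], [0, 2, -3]].

[[0, 3, -3], [2, 1, 3], [0, 2, -3]]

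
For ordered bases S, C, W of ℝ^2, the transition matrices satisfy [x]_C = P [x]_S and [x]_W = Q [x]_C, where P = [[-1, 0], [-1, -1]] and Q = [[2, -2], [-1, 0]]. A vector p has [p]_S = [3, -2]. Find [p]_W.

[-4, 3]

Apply P to get C-coordinates [-3, -1], then Q to get W-coordinates.
The result is [p]_W = [-4, 3].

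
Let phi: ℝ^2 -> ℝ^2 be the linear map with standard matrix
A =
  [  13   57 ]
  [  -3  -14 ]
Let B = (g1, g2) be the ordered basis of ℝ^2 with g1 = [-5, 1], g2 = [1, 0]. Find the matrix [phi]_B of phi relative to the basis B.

The j-th column of [phi]_B is [phi(gj)]_B.
phi(g1) = A g1 = [-8, 1] = g1 - 3g2, so column 1 is [1, -3].
Repeating for g2 and assembling the columns gives [[1, -3], [-3, -2]].

[[1, -3], [-3, -2]]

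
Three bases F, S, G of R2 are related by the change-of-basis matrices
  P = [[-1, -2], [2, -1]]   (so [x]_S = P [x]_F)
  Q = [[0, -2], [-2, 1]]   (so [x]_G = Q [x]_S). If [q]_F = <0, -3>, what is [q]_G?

<-6, -9>

First [q]_S = P [q]_F = <6, 3>.
Then [q]_G = Q [q]_S = <-6, -9>.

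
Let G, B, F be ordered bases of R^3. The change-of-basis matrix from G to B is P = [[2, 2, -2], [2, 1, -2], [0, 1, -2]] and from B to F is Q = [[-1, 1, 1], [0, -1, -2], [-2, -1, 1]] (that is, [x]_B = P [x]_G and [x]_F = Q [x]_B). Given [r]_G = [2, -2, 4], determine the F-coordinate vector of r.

Apply P to get B-coordinates [-8, -6, -10], then Q to get F-coordinates.
The result is [r]_F = [-8, 26, 12].

[-8, 26, 12]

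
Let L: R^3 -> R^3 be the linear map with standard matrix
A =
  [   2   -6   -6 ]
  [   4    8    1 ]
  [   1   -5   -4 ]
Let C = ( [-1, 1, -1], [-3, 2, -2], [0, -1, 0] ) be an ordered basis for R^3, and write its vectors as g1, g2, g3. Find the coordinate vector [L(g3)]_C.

Compute L(g3) = A g3 = [6, -8, 5] in standard coordinates.
Then write this in C-coordinates: solve for y in y_1 g1 + ... + y_3 g3 = [6, -8, 5].
This gives y = [-3, -1, 3], which is column 3 of [L]_C.

[-3, -1, 3]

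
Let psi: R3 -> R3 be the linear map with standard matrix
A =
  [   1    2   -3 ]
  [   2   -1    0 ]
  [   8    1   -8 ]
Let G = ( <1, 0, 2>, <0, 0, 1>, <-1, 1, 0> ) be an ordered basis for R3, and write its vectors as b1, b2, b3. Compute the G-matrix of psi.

Let P have columns b1, ..., b3. Then [psi]_G = P^(-1) A P.
Here det P = -1, so P^(-1) is integer; computing A P first and then P^(-1)(A P) gives [[-3, -3, -2], [-2, -2, -3], [2, 0, -3]].

[[-3, -3, -2], [-2, -2, -3], [2, 0, -3]]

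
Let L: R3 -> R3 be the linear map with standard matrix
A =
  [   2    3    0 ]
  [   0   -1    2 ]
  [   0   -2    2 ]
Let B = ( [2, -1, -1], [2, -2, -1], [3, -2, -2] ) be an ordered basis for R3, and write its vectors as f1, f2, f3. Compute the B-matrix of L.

[[1, 0, -2], [1, 2, 2], [-1, -2, 0]]

Let P have columns f1, ..., f3. Then [L]_B = P^(-1) A P.
Here det P = 1, so P^(-1) is integer; computing A P first and then P^(-1)(A P) gives [[1, 0, -2], [1, 2, 2], [-1, -2, 0]].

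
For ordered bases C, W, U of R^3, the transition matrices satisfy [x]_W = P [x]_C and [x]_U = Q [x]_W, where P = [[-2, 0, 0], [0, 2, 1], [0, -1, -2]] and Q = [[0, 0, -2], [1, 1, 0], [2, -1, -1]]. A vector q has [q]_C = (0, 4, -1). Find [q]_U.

First [q]_W = P [q]_C = (0, 7, -2).
Then [q]_U = Q [q]_W = (4, 7, -5).

(4, 7, -5)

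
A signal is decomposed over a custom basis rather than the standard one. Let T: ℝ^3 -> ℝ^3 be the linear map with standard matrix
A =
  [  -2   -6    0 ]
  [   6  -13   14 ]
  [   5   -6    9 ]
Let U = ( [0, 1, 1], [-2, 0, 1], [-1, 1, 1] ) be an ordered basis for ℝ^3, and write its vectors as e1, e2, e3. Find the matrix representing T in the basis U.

With P the matrix whose columns are e1, ..., e3, [T]_U = P^(-1) A P.
Column by column: T(e1) = A e1 = [-6, 1, 3]; its U-coordinates [-1, 2, 2] give column 1.
Continuing for each basis vector yields [T]_U = [[-1, 0, -3], [2, -3, 3], [2, 2, -2]].

[[-1, 0, -3], [2, -3, 3], [2, 2, -2]]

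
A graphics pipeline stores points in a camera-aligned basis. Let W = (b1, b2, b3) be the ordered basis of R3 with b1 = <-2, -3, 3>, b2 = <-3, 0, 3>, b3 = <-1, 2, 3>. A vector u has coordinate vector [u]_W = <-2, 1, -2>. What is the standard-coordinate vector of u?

By definition u = -2b1 + b2 - 2b3.
Summing componentwise gives <3, 2, -9>.

<3, 2, -9>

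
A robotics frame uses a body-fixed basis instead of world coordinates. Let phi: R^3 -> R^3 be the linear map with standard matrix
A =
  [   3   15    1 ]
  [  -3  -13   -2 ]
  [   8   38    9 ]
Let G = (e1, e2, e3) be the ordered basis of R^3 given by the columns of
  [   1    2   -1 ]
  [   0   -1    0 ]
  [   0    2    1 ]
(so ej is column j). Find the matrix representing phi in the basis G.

[[-1, 1, 3], [3, -3, -1], [2, 2, 3]]

With P the matrix whose columns are e1, ..., e3, [phi]_G = P^(-1) A P.
Column by column: phi(e1) = A e1 = (3, -3, 8); its G-coordinates (-1, 3, 2) give column 1.
Continuing for each basis vector yields [phi]_G = [[-1, 1, 3], [3, -3, -1], [2, 2, 3]].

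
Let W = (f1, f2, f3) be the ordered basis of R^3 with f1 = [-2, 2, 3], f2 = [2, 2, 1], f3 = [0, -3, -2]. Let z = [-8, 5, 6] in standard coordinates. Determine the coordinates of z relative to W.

[1, -3, -3]

Write z = c_1 f1 + ... + c_3 f3 and solve for the c_i.
Gaussian elimination on [M | z] yields c = (1, -3, -3).
Check: f1 - 3f2 - 3f3 = [-8, 5, 6].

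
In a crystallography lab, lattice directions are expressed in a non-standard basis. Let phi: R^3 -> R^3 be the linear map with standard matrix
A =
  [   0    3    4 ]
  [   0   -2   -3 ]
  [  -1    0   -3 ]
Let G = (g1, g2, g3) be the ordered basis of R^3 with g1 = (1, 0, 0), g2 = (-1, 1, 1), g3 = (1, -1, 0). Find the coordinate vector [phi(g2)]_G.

(2, -2, 3)

Column 2 of [phi]_G is the G-coordinate vector of phi(g2).
In standard coordinates phi(g2) = A g2 = (7, -5, -2).
Converting to G: (7, -5, -2) = 2g1 - 2g2 + 3g3, so the coordinate vector is (2, -2, 3).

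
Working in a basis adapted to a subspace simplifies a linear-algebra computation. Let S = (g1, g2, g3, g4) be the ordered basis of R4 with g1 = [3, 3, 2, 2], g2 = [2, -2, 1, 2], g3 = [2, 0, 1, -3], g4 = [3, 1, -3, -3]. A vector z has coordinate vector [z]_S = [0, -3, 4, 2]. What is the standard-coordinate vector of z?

By definition z = 0·g1 - 3g2 + 4g3 + 2g4.
Summing componentwise gives [8, 8, -5, -24].

[8, 8, -5, -24]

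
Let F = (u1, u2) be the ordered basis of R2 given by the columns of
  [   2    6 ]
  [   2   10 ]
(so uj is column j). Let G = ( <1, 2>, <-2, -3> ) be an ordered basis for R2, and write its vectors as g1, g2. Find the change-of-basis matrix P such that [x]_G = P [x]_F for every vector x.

[[-2, 2], [-2, -2]]

Column j of P is [uj]_G, since P maps F-coordinates to G-coordinates.
Expressing u1 in G: u1 = -2g1 - 2g2, so column 1 of P is <-2, -2>.
Doing the same for each uj gives P = [[-2, 2], [-2, -2]].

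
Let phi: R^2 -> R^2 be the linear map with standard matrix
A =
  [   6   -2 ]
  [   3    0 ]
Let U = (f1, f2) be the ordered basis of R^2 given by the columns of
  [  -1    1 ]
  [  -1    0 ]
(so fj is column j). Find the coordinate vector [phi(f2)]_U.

[-3, 3]

Column 2 of [phi]_U is the U-coordinate vector of phi(f2).
In standard coordinates phi(f2) = A f2 = [6, 3].
Converting to U: [6, 3] = -3f1 + 3f2, so the coordinate vector is [-3, 3].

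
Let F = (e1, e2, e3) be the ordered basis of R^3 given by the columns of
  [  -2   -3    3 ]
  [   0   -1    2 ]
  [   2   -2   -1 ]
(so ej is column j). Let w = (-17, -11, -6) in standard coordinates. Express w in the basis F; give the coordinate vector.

We seek scalars with c_1 e1 + ... + c_3 e3 = w; equivalently solve M c = w where the columns of M are e1, ..., e3.
Gaussian elimination on [M | w] yields c = (-2, 3, -4).
Check: -2e1 + 3e2 - 4e3 = (-17, -11, -6).

(-2, 3, -4)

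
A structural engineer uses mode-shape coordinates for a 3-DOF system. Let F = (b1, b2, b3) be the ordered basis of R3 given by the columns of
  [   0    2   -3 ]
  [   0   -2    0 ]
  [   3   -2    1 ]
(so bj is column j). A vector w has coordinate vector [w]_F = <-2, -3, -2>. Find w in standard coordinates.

The coordinates say w = -2b1 - 3b2 - 2b3; adding the scaled basis vectors gives <0, 6, -2>.

<0, 6, -2>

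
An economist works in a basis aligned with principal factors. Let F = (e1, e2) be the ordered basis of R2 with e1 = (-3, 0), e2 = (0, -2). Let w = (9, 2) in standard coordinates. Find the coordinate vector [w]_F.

[w]_F is the unique c with M c = w, where M has columns e1, e2.
System: -3c_1 + 0c_2 = 9, 0c_1 - 2c_2 = 2; solving gives c_1 = -3, c_2 = -1.
Check: -3e1 - e2 = (9, 2).

(-3, -1)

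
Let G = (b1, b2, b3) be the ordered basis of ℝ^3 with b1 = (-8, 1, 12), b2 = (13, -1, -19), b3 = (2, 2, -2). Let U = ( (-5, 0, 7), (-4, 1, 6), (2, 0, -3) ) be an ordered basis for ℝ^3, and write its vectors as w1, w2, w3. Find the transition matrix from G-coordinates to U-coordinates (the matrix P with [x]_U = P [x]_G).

Let M have columns bj and N have columns wj. Then for every x, N [x]_U = x = M [x]_G, so P = N^(-1) M.
Since det N = 1, N^(-1) has integer entries; multiplying gives P = [[0, -1, -2], [1, -1, 2], [-2, 2, 0]].

[[0, -1, -2], [1, -1, 2], [-2, 2, 0]]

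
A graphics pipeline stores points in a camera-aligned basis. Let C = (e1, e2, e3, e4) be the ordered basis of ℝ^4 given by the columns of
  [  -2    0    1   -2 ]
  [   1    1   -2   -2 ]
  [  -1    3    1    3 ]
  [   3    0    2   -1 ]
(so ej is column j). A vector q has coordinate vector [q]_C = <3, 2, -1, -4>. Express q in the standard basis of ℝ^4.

<1, 15, -10, 11>

The coordinates say q = 3e1 + 2e2 - e3 - 4e4; adding the scaled basis vectors gives <1, 15, -10, 11>.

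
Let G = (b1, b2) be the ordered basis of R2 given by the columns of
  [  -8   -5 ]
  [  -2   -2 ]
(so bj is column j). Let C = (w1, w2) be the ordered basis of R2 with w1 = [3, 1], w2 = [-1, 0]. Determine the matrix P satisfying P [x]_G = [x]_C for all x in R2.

Let M have columns bj and N have columns wj. Then for every x, N [x]_C = x = M [x]_G, so P = N^(-1) M.
Since det N = 1, N^(-1) has integer entries; multiplying gives P = [[-2, -2], [2, -1]].

[[-2, -2], [2, -1]]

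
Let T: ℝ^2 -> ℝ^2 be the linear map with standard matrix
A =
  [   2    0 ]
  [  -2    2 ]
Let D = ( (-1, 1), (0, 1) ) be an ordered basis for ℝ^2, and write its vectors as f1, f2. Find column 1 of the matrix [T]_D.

Compute T(f1) = A f1 = (-2, 4) in standard coordinates.
Then write this in D-coordinates: solve for y in y_1 f1 + y_2 f2 = (-2, 4).
This gives y = (2, 2), which is column 1 of [T]_D.

(2, 2)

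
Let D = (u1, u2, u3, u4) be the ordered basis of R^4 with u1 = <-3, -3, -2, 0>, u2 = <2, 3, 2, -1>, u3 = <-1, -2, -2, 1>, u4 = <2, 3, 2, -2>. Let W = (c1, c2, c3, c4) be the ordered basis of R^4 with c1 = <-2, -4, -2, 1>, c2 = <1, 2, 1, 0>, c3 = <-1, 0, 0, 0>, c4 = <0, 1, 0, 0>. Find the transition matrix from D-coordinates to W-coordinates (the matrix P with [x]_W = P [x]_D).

[[0, -1, 1, -2], [-2, 0, 0, -2], [1, 0, -1, 0], [1, -1, 2, -1]]

Let M have columns uj and N have columns cj. Then for every x, N [x]_W = x = M [x]_D, so P = N^(-1) M.
Since det N = 1, N^(-1) has integer entries; multiplying gives P = [[0, -1, 1, -2], [-2, 0, 0, -2], [1, 0, -1, 0], [1, -1, 2, -1]].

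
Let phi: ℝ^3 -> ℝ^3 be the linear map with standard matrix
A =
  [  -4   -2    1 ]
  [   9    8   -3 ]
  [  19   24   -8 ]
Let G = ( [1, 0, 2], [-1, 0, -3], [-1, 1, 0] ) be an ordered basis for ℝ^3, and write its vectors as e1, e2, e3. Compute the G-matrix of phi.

[[0, -2, -2], [-1, -3, -3], [3, 0, -1]]

Let P have columns e1, ..., e3. Then [phi]_G = P^(-1) A P.
Here det P = 1, so P^(-1) is integer; computing A P first and then P^(-1)(A P) gives [[0, -2, -2], [-1, -3, -3], [3, 0, -1]].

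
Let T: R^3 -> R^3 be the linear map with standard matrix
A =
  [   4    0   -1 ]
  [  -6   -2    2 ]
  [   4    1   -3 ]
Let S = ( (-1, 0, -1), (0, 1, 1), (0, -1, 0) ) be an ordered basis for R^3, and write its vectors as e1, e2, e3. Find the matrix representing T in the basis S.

The j-th column of [T]_S is [T(ej)]_S.
T(e1) = A e1 = (-3, 4, -1) = 3e1 + 2e2 - 2e3, so column 1 is (3, 2, -2).
Repeating for e2, e3 and assembling the columns gives [[3, 1, 0], [2, -1, -1], [-2, -1, -3]].

[[3, 1, 0], [2, -1, -1], [-2, -1, -3]]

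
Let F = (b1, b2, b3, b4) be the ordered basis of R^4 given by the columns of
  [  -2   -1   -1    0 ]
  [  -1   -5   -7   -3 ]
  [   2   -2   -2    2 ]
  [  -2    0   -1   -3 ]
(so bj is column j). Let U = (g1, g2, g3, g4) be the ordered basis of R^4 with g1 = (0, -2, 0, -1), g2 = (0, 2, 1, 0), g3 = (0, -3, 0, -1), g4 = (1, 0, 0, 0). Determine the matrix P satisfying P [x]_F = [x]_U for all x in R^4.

[[1, -1, 0, 2], [2, -2, -2, 2], [1, 1, 1, 1], [-2, -1, -1, 0]]

Column j of P is [bj]_U, since P maps F-coordinates to U-coordinates.
Expressing b1 in U: b1 = g1 + 2g2 + g3 - 2g4, so column 1 of P is (1, 2, 1, -2).
Doing the same for each bj gives P = [[1, -1, 0, 2], [2, -2, -2, 2], [1, 1, 1, 1], [-2, -1, -1, 0]].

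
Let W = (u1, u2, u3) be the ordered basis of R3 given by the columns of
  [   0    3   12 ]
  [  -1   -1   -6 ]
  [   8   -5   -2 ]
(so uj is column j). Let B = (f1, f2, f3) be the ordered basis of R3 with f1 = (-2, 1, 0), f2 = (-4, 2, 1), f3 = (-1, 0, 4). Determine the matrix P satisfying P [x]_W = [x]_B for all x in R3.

[[-1, 1, -2], [0, -1, -2], [2, -1, 0]]

Take x = uj: its W-coordinates are the j-th standard unit vector, so P e_j — column j of P — equals [uj]_B.
u1 = -f1 + 0·f2 + 2f3, giving column 1 = (-1, 0, 2); repeating for each j gives P = [[-1, 1, -2], [0, -1, -2], [2, -1, 0]].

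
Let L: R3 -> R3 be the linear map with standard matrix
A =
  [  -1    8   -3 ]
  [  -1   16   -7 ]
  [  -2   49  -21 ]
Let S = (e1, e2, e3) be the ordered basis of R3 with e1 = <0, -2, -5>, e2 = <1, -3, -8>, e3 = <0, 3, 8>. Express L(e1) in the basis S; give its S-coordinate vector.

<-3, -1, -2>

Column 1 of [L]_S is the S-coordinate vector of L(e1).
In standard coordinates L(e1) = A e1 = <-1, 3, 7>.
Converting to S: <-1, 3, 7> = -3e1 - e2 - 2e3, so the coordinate vector is <-3, -1, -2>.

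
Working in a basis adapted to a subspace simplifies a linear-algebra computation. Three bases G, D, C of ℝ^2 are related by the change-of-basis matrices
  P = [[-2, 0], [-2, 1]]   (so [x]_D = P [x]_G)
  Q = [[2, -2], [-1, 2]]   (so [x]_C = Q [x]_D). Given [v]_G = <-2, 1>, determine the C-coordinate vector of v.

<-2, 6>

Composing the changes, [v]_C = Q P [v]_G.
Q P = [[0, -2], [-2, 2]]; applying this to <-2, 1> gives <-2, 6>.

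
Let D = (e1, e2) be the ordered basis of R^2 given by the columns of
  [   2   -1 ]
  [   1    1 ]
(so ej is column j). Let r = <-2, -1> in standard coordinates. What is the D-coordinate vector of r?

We seek scalars with c_1 e1 + c_2 e2 = r; equivalently solve M c = r where the columns of M are e1, e2.
System: 2c_1 - c_2 = -2, c_1 + c_2 = -1; solving gives c_1 = -1, c_2 = 0.
Check: -e1 + 0·e2 = <-2, -1>.

<-1, 0>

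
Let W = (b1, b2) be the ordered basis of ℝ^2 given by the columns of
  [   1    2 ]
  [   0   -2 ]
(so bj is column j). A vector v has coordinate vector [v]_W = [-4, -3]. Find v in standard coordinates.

The coordinates say v = -4b1 - 3b2; adding the scaled basis vectors gives [-10, 6].

[-10, 6]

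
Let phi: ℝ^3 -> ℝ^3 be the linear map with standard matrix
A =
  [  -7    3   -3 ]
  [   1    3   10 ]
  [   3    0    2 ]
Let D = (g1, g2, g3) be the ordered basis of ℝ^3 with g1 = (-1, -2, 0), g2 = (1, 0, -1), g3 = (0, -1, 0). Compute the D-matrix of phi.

With P the matrix whose columns are g1, ..., g3, [phi]_D = P^(-1) A P.
Column by column: phi(g1) = A g1 = (1, -7, -3); its D-coordinates (2, 3, 3) give column 1.
Continuing for each basis vector yields [phi]_D = [[2, 3, 3], [3, -1, 0], [3, 3, -3]].

[[2, 3, 3], [3, -1, 0], [3, 3, -3]]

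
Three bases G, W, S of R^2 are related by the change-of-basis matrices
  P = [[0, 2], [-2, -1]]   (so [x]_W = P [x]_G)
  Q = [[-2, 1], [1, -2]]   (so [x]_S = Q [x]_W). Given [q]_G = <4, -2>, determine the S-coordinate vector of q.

Apply P to get W-coordinates <-4, -6>, then Q to get S-coordinates.
The result is [q]_S = <2, 8>.

<2, 8>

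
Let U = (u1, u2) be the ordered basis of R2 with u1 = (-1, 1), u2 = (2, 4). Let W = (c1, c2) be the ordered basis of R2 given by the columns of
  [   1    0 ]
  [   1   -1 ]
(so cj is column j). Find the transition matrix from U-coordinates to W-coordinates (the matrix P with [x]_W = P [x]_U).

Let M have columns uj and N have columns cj. Then for every x, N [x]_W = x = M [x]_U, so P = N^(-1) M.
Since det N = -1, N^(-1) has integer entries; multiplying gives P = [[-1, 2], [-2, -2]].

[[-1, 2], [-2, -2]]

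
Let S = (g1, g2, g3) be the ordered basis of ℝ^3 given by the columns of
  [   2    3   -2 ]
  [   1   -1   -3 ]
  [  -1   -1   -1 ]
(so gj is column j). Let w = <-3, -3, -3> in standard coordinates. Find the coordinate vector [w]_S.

We seek scalars with c_1 g1 + ... + c_3 g3 = w; equivalently solve M c = w where the columns of M are g1, ..., g3.
Solving this 3x3 system gives c = (2, -1, 2).
Check: 2g1 - g2 + 2g3 = <-3, -3, -3>.

<2, -1, 2>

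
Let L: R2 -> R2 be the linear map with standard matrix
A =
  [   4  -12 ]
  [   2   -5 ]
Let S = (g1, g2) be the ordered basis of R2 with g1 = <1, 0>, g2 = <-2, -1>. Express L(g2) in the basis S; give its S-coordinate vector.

<2, -1>

Compute L(g2) = A g2 = <4, 1> in standard coordinates.
Then write this in S-coordinates: solve for y in y_1 g1 + y_2 g2 = <4, 1>.
This gives y = <2, -1>, which is column 2 of [L]_S.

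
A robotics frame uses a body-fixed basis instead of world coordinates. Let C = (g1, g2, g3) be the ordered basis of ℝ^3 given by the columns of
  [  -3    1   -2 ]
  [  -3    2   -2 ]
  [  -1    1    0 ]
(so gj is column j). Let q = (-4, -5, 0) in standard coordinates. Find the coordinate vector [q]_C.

Write q = c_1 g1 + ... + c_3 g3 and solve for the c_i.
Row-reducing the augmented matrix [M | q] gives c = (-1, -1, 3).
Check: -g1 - g2 + 3g3 = (-4, -5, 0).

(-1, -1, 3)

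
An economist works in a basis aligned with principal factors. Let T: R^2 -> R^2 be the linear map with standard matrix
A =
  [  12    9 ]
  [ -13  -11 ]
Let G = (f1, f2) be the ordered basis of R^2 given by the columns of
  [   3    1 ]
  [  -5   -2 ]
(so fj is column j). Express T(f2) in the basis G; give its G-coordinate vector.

[-3, 3]

Column 2 of [T]_G is the G-coordinate vector of T(f2).
In standard coordinates T(f2) = A f2 = [-6, 9].
Converting to G: [-6, 9] = -3f1 + 3f2, so the coordinate vector is [-3, 3].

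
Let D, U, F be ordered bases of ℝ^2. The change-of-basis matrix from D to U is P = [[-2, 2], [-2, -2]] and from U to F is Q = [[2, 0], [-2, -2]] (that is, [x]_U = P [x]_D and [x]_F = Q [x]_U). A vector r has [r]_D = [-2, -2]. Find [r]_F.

[0, -16]

Composing the changes, [r]_F = Q P [r]_D.
Q P = [[-4, 4], [8, 0]]; applying this to [-2, -2] gives [0, -16].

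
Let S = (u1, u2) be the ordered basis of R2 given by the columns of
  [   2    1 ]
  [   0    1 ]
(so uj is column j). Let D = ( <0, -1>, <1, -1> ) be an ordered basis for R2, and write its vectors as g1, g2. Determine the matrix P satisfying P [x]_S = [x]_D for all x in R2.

Column j of P is [uj]_D, since P maps S-coordinates to D-coordinates.
Expressing u1 in D: u1 = -2g1 + 2g2, so column 1 of P is <-2, 2>.
Doing the same for each uj gives P = [[-2, -2], [2, 1]].

[[-2, -2], [2, 1]]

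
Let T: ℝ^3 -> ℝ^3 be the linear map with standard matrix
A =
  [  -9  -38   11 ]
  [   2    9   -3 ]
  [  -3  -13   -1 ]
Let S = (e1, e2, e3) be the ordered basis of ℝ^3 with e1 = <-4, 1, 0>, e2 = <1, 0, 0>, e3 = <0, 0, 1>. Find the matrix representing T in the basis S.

[[1, 2, -3], [2, -1, -1], [-1, -3, -1]]

Let P have columns e1, ..., e3. Then [T]_S = P^(-1) A P.
Here det P = -1, so P^(-1) is integer; computing A P first and then P^(-1)(A P) gives [[1, 2, -3], [2, -1, -1], [-1, -3, -1]].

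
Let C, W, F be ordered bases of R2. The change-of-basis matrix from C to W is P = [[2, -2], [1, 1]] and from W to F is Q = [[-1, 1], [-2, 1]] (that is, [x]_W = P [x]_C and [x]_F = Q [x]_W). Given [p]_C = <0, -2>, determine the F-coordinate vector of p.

<-6, -10>

Apply P to get W-coordinates <4, -2>, then Q to get F-coordinates.
The result is [p]_F = <-6, -10>.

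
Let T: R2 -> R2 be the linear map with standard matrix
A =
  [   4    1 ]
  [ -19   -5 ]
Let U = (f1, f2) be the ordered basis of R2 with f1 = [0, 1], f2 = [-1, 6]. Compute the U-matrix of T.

Let P have columns f1, f2. Then [T]_U = P^(-1) A P.
Here det P = 1, so P^(-1) is integer; computing A P first and then P^(-1)(A P) gives [[1, 1], [-1, -2]].

[[1, 1], [-1, -2]]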